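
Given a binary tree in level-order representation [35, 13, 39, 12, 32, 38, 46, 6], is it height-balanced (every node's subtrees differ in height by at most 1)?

Tree (level-order array): [35, 13, 39, 12, 32, 38, 46, 6]
Definition: a tree is height-balanced if, at every node, |h(left) - h(right)| <= 1 (empty subtree has height -1).
Bottom-up per-node check:
  node 6: h_left=-1, h_right=-1, diff=0 [OK], height=0
  node 12: h_left=0, h_right=-1, diff=1 [OK], height=1
  node 32: h_left=-1, h_right=-1, diff=0 [OK], height=0
  node 13: h_left=1, h_right=0, diff=1 [OK], height=2
  node 38: h_left=-1, h_right=-1, diff=0 [OK], height=0
  node 46: h_left=-1, h_right=-1, diff=0 [OK], height=0
  node 39: h_left=0, h_right=0, diff=0 [OK], height=1
  node 35: h_left=2, h_right=1, diff=1 [OK], height=3
All nodes satisfy the balance condition.
Result: Balanced


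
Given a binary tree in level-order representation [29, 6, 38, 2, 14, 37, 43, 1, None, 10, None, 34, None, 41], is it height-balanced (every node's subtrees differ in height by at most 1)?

Tree (level-order array): [29, 6, 38, 2, 14, 37, 43, 1, None, 10, None, 34, None, 41]
Definition: a tree is height-balanced if, at every node, |h(left) - h(right)| <= 1 (empty subtree has height -1).
Bottom-up per-node check:
  node 1: h_left=-1, h_right=-1, diff=0 [OK], height=0
  node 2: h_left=0, h_right=-1, diff=1 [OK], height=1
  node 10: h_left=-1, h_right=-1, diff=0 [OK], height=0
  node 14: h_left=0, h_right=-1, diff=1 [OK], height=1
  node 6: h_left=1, h_right=1, diff=0 [OK], height=2
  node 34: h_left=-1, h_right=-1, diff=0 [OK], height=0
  node 37: h_left=0, h_right=-1, diff=1 [OK], height=1
  node 41: h_left=-1, h_right=-1, diff=0 [OK], height=0
  node 43: h_left=0, h_right=-1, diff=1 [OK], height=1
  node 38: h_left=1, h_right=1, diff=0 [OK], height=2
  node 29: h_left=2, h_right=2, diff=0 [OK], height=3
All nodes satisfy the balance condition.
Result: Balanced


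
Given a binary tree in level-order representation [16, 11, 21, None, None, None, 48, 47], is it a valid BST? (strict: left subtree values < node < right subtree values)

Level-order array: [16, 11, 21, None, None, None, 48, 47]
Validate using subtree bounds (lo, hi): at each node, require lo < value < hi,
then recurse left with hi=value and right with lo=value.
Preorder trace (stopping at first violation):
  at node 16 with bounds (-inf, +inf): OK
  at node 11 with bounds (-inf, 16): OK
  at node 21 with bounds (16, +inf): OK
  at node 48 with bounds (21, +inf): OK
  at node 47 with bounds (21, 48): OK
No violation found at any node.
Result: Valid BST


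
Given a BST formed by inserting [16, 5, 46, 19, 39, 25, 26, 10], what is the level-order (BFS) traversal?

Tree insertion order: [16, 5, 46, 19, 39, 25, 26, 10]
Tree (level-order array): [16, 5, 46, None, 10, 19, None, None, None, None, 39, 25, None, None, 26]
BFS from the root, enqueuing left then right child of each popped node:
  queue [16] -> pop 16, enqueue [5, 46], visited so far: [16]
  queue [5, 46] -> pop 5, enqueue [10], visited so far: [16, 5]
  queue [46, 10] -> pop 46, enqueue [19], visited so far: [16, 5, 46]
  queue [10, 19] -> pop 10, enqueue [none], visited so far: [16, 5, 46, 10]
  queue [19] -> pop 19, enqueue [39], visited so far: [16, 5, 46, 10, 19]
  queue [39] -> pop 39, enqueue [25], visited so far: [16, 5, 46, 10, 19, 39]
  queue [25] -> pop 25, enqueue [26], visited so far: [16, 5, 46, 10, 19, 39, 25]
  queue [26] -> pop 26, enqueue [none], visited so far: [16, 5, 46, 10, 19, 39, 25, 26]
Result: [16, 5, 46, 10, 19, 39, 25, 26]


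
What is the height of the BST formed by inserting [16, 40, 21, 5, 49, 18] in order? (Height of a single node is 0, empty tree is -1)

Insertion order: [16, 40, 21, 5, 49, 18]
Tree (level-order array): [16, 5, 40, None, None, 21, 49, 18]
Compute height bottom-up (empty subtree = -1):
  height(5) = 1 + max(-1, -1) = 0
  height(18) = 1 + max(-1, -1) = 0
  height(21) = 1 + max(0, -1) = 1
  height(49) = 1 + max(-1, -1) = 0
  height(40) = 1 + max(1, 0) = 2
  height(16) = 1 + max(0, 2) = 3
Height = 3


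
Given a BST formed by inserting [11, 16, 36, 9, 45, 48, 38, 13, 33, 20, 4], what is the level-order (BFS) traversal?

Tree insertion order: [11, 16, 36, 9, 45, 48, 38, 13, 33, 20, 4]
Tree (level-order array): [11, 9, 16, 4, None, 13, 36, None, None, None, None, 33, 45, 20, None, 38, 48]
BFS from the root, enqueuing left then right child of each popped node:
  queue [11] -> pop 11, enqueue [9, 16], visited so far: [11]
  queue [9, 16] -> pop 9, enqueue [4], visited so far: [11, 9]
  queue [16, 4] -> pop 16, enqueue [13, 36], visited so far: [11, 9, 16]
  queue [4, 13, 36] -> pop 4, enqueue [none], visited so far: [11, 9, 16, 4]
  queue [13, 36] -> pop 13, enqueue [none], visited so far: [11, 9, 16, 4, 13]
  queue [36] -> pop 36, enqueue [33, 45], visited so far: [11, 9, 16, 4, 13, 36]
  queue [33, 45] -> pop 33, enqueue [20], visited so far: [11, 9, 16, 4, 13, 36, 33]
  queue [45, 20] -> pop 45, enqueue [38, 48], visited so far: [11, 9, 16, 4, 13, 36, 33, 45]
  queue [20, 38, 48] -> pop 20, enqueue [none], visited so far: [11, 9, 16, 4, 13, 36, 33, 45, 20]
  queue [38, 48] -> pop 38, enqueue [none], visited so far: [11, 9, 16, 4, 13, 36, 33, 45, 20, 38]
  queue [48] -> pop 48, enqueue [none], visited so far: [11, 9, 16, 4, 13, 36, 33, 45, 20, 38, 48]
Result: [11, 9, 16, 4, 13, 36, 33, 45, 20, 38, 48]


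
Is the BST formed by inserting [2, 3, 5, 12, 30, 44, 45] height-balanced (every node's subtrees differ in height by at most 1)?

Tree (level-order array): [2, None, 3, None, 5, None, 12, None, 30, None, 44, None, 45]
Definition: a tree is height-balanced if, at every node, |h(left) - h(right)| <= 1 (empty subtree has height -1).
Bottom-up per-node check:
  node 45: h_left=-1, h_right=-1, diff=0 [OK], height=0
  node 44: h_left=-1, h_right=0, diff=1 [OK], height=1
  node 30: h_left=-1, h_right=1, diff=2 [FAIL (|-1-1|=2 > 1)], height=2
  node 12: h_left=-1, h_right=2, diff=3 [FAIL (|-1-2|=3 > 1)], height=3
  node 5: h_left=-1, h_right=3, diff=4 [FAIL (|-1-3|=4 > 1)], height=4
  node 3: h_left=-1, h_right=4, diff=5 [FAIL (|-1-4|=5 > 1)], height=5
  node 2: h_left=-1, h_right=5, diff=6 [FAIL (|-1-5|=6 > 1)], height=6
Node 30 violates the condition: |-1 - 1| = 2 > 1.
Result: Not balanced


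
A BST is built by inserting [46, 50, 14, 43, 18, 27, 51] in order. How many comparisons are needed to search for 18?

Search path for 18: 46 -> 14 -> 43 -> 18
Found: True
Comparisons: 4


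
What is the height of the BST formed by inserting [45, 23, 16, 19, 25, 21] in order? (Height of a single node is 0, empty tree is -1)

Insertion order: [45, 23, 16, 19, 25, 21]
Tree (level-order array): [45, 23, None, 16, 25, None, 19, None, None, None, 21]
Compute height bottom-up (empty subtree = -1):
  height(21) = 1 + max(-1, -1) = 0
  height(19) = 1 + max(-1, 0) = 1
  height(16) = 1 + max(-1, 1) = 2
  height(25) = 1 + max(-1, -1) = 0
  height(23) = 1 + max(2, 0) = 3
  height(45) = 1 + max(3, -1) = 4
Height = 4


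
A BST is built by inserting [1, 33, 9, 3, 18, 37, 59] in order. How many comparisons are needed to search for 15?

Search path for 15: 1 -> 33 -> 9 -> 18
Found: False
Comparisons: 4


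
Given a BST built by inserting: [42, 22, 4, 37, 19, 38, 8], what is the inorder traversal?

Tree insertion order: [42, 22, 4, 37, 19, 38, 8]
Tree (level-order array): [42, 22, None, 4, 37, None, 19, None, 38, 8]
Inorder traversal: [4, 8, 19, 22, 37, 38, 42]


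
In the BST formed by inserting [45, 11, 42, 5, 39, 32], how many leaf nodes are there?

Tree built from: [45, 11, 42, 5, 39, 32]
Tree (level-order array): [45, 11, None, 5, 42, None, None, 39, None, 32]
Rule: A leaf has 0 children.
Per-node child counts:
  node 45: 1 child(ren)
  node 11: 2 child(ren)
  node 5: 0 child(ren)
  node 42: 1 child(ren)
  node 39: 1 child(ren)
  node 32: 0 child(ren)
Matching nodes: [5, 32]
Count of leaf nodes: 2


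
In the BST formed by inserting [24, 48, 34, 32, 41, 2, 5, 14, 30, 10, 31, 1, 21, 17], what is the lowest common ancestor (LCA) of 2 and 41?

Tree insertion order: [24, 48, 34, 32, 41, 2, 5, 14, 30, 10, 31, 1, 21, 17]
Tree (level-order array): [24, 2, 48, 1, 5, 34, None, None, None, None, 14, 32, 41, 10, 21, 30, None, None, None, None, None, 17, None, None, 31]
In a BST, the LCA of p=2, q=41 is the first node v on the
root-to-leaf path with p <= v <= q (go left if both < v, right if both > v).
Walk from root:
  at 24: 2 <= 24 <= 41, this is the LCA
LCA = 24


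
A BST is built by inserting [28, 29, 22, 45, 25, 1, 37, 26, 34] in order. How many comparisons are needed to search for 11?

Search path for 11: 28 -> 22 -> 1
Found: False
Comparisons: 3


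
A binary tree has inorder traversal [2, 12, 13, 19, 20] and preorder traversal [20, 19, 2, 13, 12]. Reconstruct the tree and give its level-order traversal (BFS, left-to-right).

Inorder:  [2, 12, 13, 19, 20]
Preorder: [20, 19, 2, 13, 12]
Algorithm: preorder visits root first, so consume preorder in order;
for each root, split the current inorder slice at that value into
left-subtree inorder and right-subtree inorder, then recurse.
Recursive splits:
  root=20; inorder splits into left=[2, 12, 13, 19], right=[]
  root=19; inorder splits into left=[2, 12, 13], right=[]
  root=2; inorder splits into left=[], right=[12, 13]
  root=13; inorder splits into left=[12], right=[]
  root=12; inorder splits into left=[], right=[]
Reconstructed level-order: [20, 19, 2, 13, 12]


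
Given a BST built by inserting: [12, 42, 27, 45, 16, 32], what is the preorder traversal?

Tree insertion order: [12, 42, 27, 45, 16, 32]
Tree (level-order array): [12, None, 42, 27, 45, 16, 32]
Preorder traversal: [12, 42, 27, 16, 32, 45]


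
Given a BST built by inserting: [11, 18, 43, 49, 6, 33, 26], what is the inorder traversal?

Tree insertion order: [11, 18, 43, 49, 6, 33, 26]
Tree (level-order array): [11, 6, 18, None, None, None, 43, 33, 49, 26]
Inorder traversal: [6, 11, 18, 26, 33, 43, 49]


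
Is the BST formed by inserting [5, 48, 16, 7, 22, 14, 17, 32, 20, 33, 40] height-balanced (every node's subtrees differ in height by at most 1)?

Tree (level-order array): [5, None, 48, 16, None, 7, 22, None, 14, 17, 32, None, None, None, 20, None, 33, None, None, None, 40]
Definition: a tree is height-balanced if, at every node, |h(left) - h(right)| <= 1 (empty subtree has height -1).
Bottom-up per-node check:
  node 14: h_left=-1, h_right=-1, diff=0 [OK], height=0
  node 7: h_left=-1, h_right=0, diff=1 [OK], height=1
  node 20: h_left=-1, h_right=-1, diff=0 [OK], height=0
  node 17: h_left=-1, h_right=0, diff=1 [OK], height=1
  node 40: h_left=-1, h_right=-1, diff=0 [OK], height=0
  node 33: h_left=-1, h_right=0, diff=1 [OK], height=1
  node 32: h_left=-1, h_right=1, diff=2 [FAIL (|-1-1|=2 > 1)], height=2
  node 22: h_left=1, h_right=2, diff=1 [OK], height=3
  node 16: h_left=1, h_right=3, diff=2 [FAIL (|1-3|=2 > 1)], height=4
  node 48: h_left=4, h_right=-1, diff=5 [FAIL (|4--1|=5 > 1)], height=5
  node 5: h_left=-1, h_right=5, diff=6 [FAIL (|-1-5|=6 > 1)], height=6
Node 32 violates the condition: |-1 - 1| = 2 > 1.
Result: Not balanced


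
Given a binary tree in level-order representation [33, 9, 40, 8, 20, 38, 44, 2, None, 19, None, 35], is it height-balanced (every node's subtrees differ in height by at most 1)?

Tree (level-order array): [33, 9, 40, 8, 20, 38, 44, 2, None, 19, None, 35]
Definition: a tree is height-balanced if, at every node, |h(left) - h(right)| <= 1 (empty subtree has height -1).
Bottom-up per-node check:
  node 2: h_left=-1, h_right=-1, diff=0 [OK], height=0
  node 8: h_left=0, h_right=-1, diff=1 [OK], height=1
  node 19: h_left=-1, h_right=-1, diff=0 [OK], height=0
  node 20: h_left=0, h_right=-1, diff=1 [OK], height=1
  node 9: h_left=1, h_right=1, diff=0 [OK], height=2
  node 35: h_left=-1, h_right=-1, diff=0 [OK], height=0
  node 38: h_left=0, h_right=-1, diff=1 [OK], height=1
  node 44: h_left=-1, h_right=-1, diff=0 [OK], height=0
  node 40: h_left=1, h_right=0, diff=1 [OK], height=2
  node 33: h_left=2, h_right=2, diff=0 [OK], height=3
All nodes satisfy the balance condition.
Result: Balanced


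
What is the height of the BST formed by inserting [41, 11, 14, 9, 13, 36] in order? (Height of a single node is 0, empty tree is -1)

Insertion order: [41, 11, 14, 9, 13, 36]
Tree (level-order array): [41, 11, None, 9, 14, None, None, 13, 36]
Compute height bottom-up (empty subtree = -1):
  height(9) = 1 + max(-1, -1) = 0
  height(13) = 1 + max(-1, -1) = 0
  height(36) = 1 + max(-1, -1) = 0
  height(14) = 1 + max(0, 0) = 1
  height(11) = 1 + max(0, 1) = 2
  height(41) = 1 + max(2, -1) = 3
Height = 3


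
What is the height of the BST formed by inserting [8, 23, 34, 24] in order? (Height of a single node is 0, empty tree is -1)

Insertion order: [8, 23, 34, 24]
Tree (level-order array): [8, None, 23, None, 34, 24]
Compute height bottom-up (empty subtree = -1):
  height(24) = 1 + max(-1, -1) = 0
  height(34) = 1 + max(0, -1) = 1
  height(23) = 1 + max(-1, 1) = 2
  height(8) = 1 + max(-1, 2) = 3
Height = 3


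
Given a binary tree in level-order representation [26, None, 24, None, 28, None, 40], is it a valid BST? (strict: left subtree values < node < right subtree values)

Level-order array: [26, None, 24, None, 28, None, 40]
Validate using subtree bounds (lo, hi): at each node, require lo < value < hi,
then recurse left with hi=value and right with lo=value.
Preorder trace (stopping at first violation):
  at node 26 with bounds (-inf, +inf): OK
  at node 24 with bounds (26, +inf): VIOLATION
Node 24 violates its bound: not (26 < 24 < +inf).
Result: Not a valid BST


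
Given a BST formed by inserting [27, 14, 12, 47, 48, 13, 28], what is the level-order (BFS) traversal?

Tree insertion order: [27, 14, 12, 47, 48, 13, 28]
Tree (level-order array): [27, 14, 47, 12, None, 28, 48, None, 13]
BFS from the root, enqueuing left then right child of each popped node:
  queue [27] -> pop 27, enqueue [14, 47], visited so far: [27]
  queue [14, 47] -> pop 14, enqueue [12], visited so far: [27, 14]
  queue [47, 12] -> pop 47, enqueue [28, 48], visited so far: [27, 14, 47]
  queue [12, 28, 48] -> pop 12, enqueue [13], visited so far: [27, 14, 47, 12]
  queue [28, 48, 13] -> pop 28, enqueue [none], visited so far: [27, 14, 47, 12, 28]
  queue [48, 13] -> pop 48, enqueue [none], visited so far: [27, 14, 47, 12, 28, 48]
  queue [13] -> pop 13, enqueue [none], visited so far: [27, 14, 47, 12, 28, 48, 13]
Result: [27, 14, 47, 12, 28, 48, 13]


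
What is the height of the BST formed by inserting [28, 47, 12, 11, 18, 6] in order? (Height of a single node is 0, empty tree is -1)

Insertion order: [28, 47, 12, 11, 18, 6]
Tree (level-order array): [28, 12, 47, 11, 18, None, None, 6]
Compute height bottom-up (empty subtree = -1):
  height(6) = 1 + max(-1, -1) = 0
  height(11) = 1 + max(0, -1) = 1
  height(18) = 1 + max(-1, -1) = 0
  height(12) = 1 + max(1, 0) = 2
  height(47) = 1 + max(-1, -1) = 0
  height(28) = 1 + max(2, 0) = 3
Height = 3


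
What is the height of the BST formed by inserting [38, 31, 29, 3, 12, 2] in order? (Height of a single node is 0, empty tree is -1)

Insertion order: [38, 31, 29, 3, 12, 2]
Tree (level-order array): [38, 31, None, 29, None, 3, None, 2, 12]
Compute height bottom-up (empty subtree = -1):
  height(2) = 1 + max(-1, -1) = 0
  height(12) = 1 + max(-1, -1) = 0
  height(3) = 1 + max(0, 0) = 1
  height(29) = 1 + max(1, -1) = 2
  height(31) = 1 + max(2, -1) = 3
  height(38) = 1 + max(3, -1) = 4
Height = 4


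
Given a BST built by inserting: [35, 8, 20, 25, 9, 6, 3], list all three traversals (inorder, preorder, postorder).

Tree insertion order: [35, 8, 20, 25, 9, 6, 3]
Tree (level-order array): [35, 8, None, 6, 20, 3, None, 9, 25]
Inorder (L, root, R): [3, 6, 8, 9, 20, 25, 35]
Preorder (root, L, R): [35, 8, 6, 3, 20, 9, 25]
Postorder (L, R, root): [3, 6, 9, 25, 20, 8, 35]


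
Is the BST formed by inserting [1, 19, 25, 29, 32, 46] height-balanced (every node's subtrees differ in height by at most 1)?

Tree (level-order array): [1, None, 19, None, 25, None, 29, None, 32, None, 46]
Definition: a tree is height-balanced if, at every node, |h(left) - h(right)| <= 1 (empty subtree has height -1).
Bottom-up per-node check:
  node 46: h_left=-1, h_right=-1, diff=0 [OK], height=0
  node 32: h_left=-1, h_right=0, diff=1 [OK], height=1
  node 29: h_left=-1, h_right=1, diff=2 [FAIL (|-1-1|=2 > 1)], height=2
  node 25: h_left=-1, h_right=2, diff=3 [FAIL (|-1-2|=3 > 1)], height=3
  node 19: h_left=-1, h_right=3, diff=4 [FAIL (|-1-3|=4 > 1)], height=4
  node 1: h_left=-1, h_right=4, diff=5 [FAIL (|-1-4|=5 > 1)], height=5
Node 29 violates the condition: |-1 - 1| = 2 > 1.
Result: Not balanced


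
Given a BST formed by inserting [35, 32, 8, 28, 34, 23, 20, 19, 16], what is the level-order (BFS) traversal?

Tree insertion order: [35, 32, 8, 28, 34, 23, 20, 19, 16]
Tree (level-order array): [35, 32, None, 8, 34, None, 28, None, None, 23, None, 20, None, 19, None, 16]
BFS from the root, enqueuing left then right child of each popped node:
  queue [35] -> pop 35, enqueue [32], visited so far: [35]
  queue [32] -> pop 32, enqueue [8, 34], visited so far: [35, 32]
  queue [8, 34] -> pop 8, enqueue [28], visited so far: [35, 32, 8]
  queue [34, 28] -> pop 34, enqueue [none], visited so far: [35, 32, 8, 34]
  queue [28] -> pop 28, enqueue [23], visited so far: [35, 32, 8, 34, 28]
  queue [23] -> pop 23, enqueue [20], visited so far: [35, 32, 8, 34, 28, 23]
  queue [20] -> pop 20, enqueue [19], visited so far: [35, 32, 8, 34, 28, 23, 20]
  queue [19] -> pop 19, enqueue [16], visited so far: [35, 32, 8, 34, 28, 23, 20, 19]
  queue [16] -> pop 16, enqueue [none], visited so far: [35, 32, 8, 34, 28, 23, 20, 19, 16]
Result: [35, 32, 8, 34, 28, 23, 20, 19, 16]


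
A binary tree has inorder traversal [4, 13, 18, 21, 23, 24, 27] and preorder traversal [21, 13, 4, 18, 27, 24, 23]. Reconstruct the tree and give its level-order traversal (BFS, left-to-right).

Inorder:  [4, 13, 18, 21, 23, 24, 27]
Preorder: [21, 13, 4, 18, 27, 24, 23]
Algorithm: preorder visits root first, so consume preorder in order;
for each root, split the current inorder slice at that value into
left-subtree inorder and right-subtree inorder, then recurse.
Recursive splits:
  root=21; inorder splits into left=[4, 13, 18], right=[23, 24, 27]
  root=13; inorder splits into left=[4], right=[18]
  root=4; inorder splits into left=[], right=[]
  root=18; inorder splits into left=[], right=[]
  root=27; inorder splits into left=[23, 24], right=[]
  root=24; inorder splits into left=[23], right=[]
  root=23; inorder splits into left=[], right=[]
Reconstructed level-order: [21, 13, 27, 4, 18, 24, 23]


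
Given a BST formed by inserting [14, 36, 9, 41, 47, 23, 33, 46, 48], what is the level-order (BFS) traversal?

Tree insertion order: [14, 36, 9, 41, 47, 23, 33, 46, 48]
Tree (level-order array): [14, 9, 36, None, None, 23, 41, None, 33, None, 47, None, None, 46, 48]
BFS from the root, enqueuing left then right child of each popped node:
  queue [14] -> pop 14, enqueue [9, 36], visited so far: [14]
  queue [9, 36] -> pop 9, enqueue [none], visited so far: [14, 9]
  queue [36] -> pop 36, enqueue [23, 41], visited so far: [14, 9, 36]
  queue [23, 41] -> pop 23, enqueue [33], visited so far: [14, 9, 36, 23]
  queue [41, 33] -> pop 41, enqueue [47], visited so far: [14, 9, 36, 23, 41]
  queue [33, 47] -> pop 33, enqueue [none], visited so far: [14, 9, 36, 23, 41, 33]
  queue [47] -> pop 47, enqueue [46, 48], visited so far: [14, 9, 36, 23, 41, 33, 47]
  queue [46, 48] -> pop 46, enqueue [none], visited so far: [14, 9, 36, 23, 41, 33, 47, 46]
  queue [48] -> pop 48, enqueue [none], visited so far: [14, 9, 36, 23, 41, 33, 47, 46, 48]
Result: [14, 9, 36, 23, 41, 33, 47, 46, 48]


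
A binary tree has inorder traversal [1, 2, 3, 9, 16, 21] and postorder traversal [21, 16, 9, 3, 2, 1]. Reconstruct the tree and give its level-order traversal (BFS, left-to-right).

Inorder:   [1, 2, 3, 9, 16, 21]
Postorder: [21, 16, 9, 3, 2, 1]
Algorithm: postorder visits root last, so walk postorder right-to-left;
each value is the root of the current inorder slice — split it at that
value, recurse on the right subtree first, then the left.
Recursive splits:
  root=1; inorder splits into left=[], right=[2, 3, 9, 16, 21]
  root=2; inorder splits into left=[], right=[3, 9, 16, 21]
  root=3; inorder splits into left=[], right=[9, 16, 21]
  root=9; inorder splits into left=[], right=[16, 21]
  root=16; inorder splits into left=[], right=[21]
  root=21; inorder splits into left=[], right=[]
Reconstructed level-order: [1, 2, 3, 9, 16, 21]


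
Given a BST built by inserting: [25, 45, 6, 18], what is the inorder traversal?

Tree insertion order: [25, 45, 6, 18]
Tree (level-order array): [25, 6, 45, None, 18]
Inorder traversal: [6, 18, 25, 45]


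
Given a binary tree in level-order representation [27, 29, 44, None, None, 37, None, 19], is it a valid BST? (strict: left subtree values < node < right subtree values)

Level-order array: [27, 29, 44, None, None, 37, None, 19]
Validate using subtree bounds (lo, hi): at each node, require lo < value < hi,
then recurse left with hi=value and right with lo=value.
Preorder trace (stopping at first violation):
  at node 27 with bounds (-inf, +inf): OK
  at node 29 with bounds (-inf, 27): VIOLATION
Node 29 violates its bound: not (-inf < 29 < 27).
Result: Not a valid BST


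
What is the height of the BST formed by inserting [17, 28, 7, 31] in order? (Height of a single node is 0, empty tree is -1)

Insertion order: [17, 28, 7, 31]
Tree (level-order array): [17, 7, 28, None, None, None, 31]
Compute height bottom-up (empty subtree = -1):
  height(7) = 1 + max(-1, -1) = 0
  height(31) = 1 + max(-1, -1) = 0
  height(28) = 1 + max(-1, 0) = 1
  height(17) = 1 + max(0, 1) = 2
Height = 2


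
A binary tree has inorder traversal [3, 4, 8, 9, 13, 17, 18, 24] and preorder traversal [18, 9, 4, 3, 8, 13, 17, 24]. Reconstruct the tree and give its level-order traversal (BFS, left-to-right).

Inorder:  [3, 4, 8, 9, 13, 17, 18, 24]
Preorder: [18, 9, 4, 3, 8, 13, 17, 24]
Algorithm: preorder visits root first, so consume preorder in order;
for each root, split the current inorder slice at that value into
left-subtree inorder and right-subtree inorder, then recurse.
Recursive splits:
  root=18; inorder splits into left=[3, 4, 8, 9, 13, 17], right=[24]
  root=9; inorder splits into left=[3, 4, 8], right=[13, 17]
  root=4; inorder splits into left=[3], right=[8]
  root=3; inorder splits into left=[], right=[]
  root=8; inorder splits into left=[], right=[]
  root=13; inorder splits into left=[], right=[17]
  root=17; inorder splits into left=[], right=[]
  root=24; inorder splits into left=[], right=[]
Reconstructed level-order: [18, 9, 24, 4, 13, 3, 8, 17]


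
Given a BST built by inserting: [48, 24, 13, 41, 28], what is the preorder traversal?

Tree insertion order: [48, 24, 13, 41, 28]
Tree (level-order array): [48, 24, None, 13, 41, None, None, 28]
Preorder traversal: [48, 24, 13, 41, 28]


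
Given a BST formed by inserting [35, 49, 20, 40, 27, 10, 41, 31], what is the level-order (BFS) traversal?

Tree insertion order: [35, 49, 20, 40, 27, 10, 41, 31]
Tree (level-order array): [35, 20, 49, 10, 27, 40, None, None, None, None, 31, None, 41]
BFS from the root, enqueuing left then right child of each popped node:
  queue [35] -> pop 35, enqueue [20, 49], visited so far: [35]
  queue [20, 49] -> pop 20, enqueue [10, 27], visited so far: [35, 20]
  queue [49, 10, 27] -> pop 49, enqueue [40], visited so far: [35, 20, 49]
  queue [10, 27, 40] -> pop 10, enqueue [none], visited so far: [35, 20, 49, 10]
  queue [27, 40] -> pop 27, enqueue [31], visited so far: [35, 20, 49, 10, 27]
  queue [40, 31] -> pop 40, enqueue [41], visited so far: [35, 20, 49, 10, 27, 40]
  queue [31, 41] -> pop 31, enqueue [none], visited so far: [35, 20, 49, 10, 27, 40, 31]
  queue [41] -> pop 41, enqueue [none], visited so far: [35, 20, 49, 10, 27, 40, 31, 41]
Result: [35, 20, 49, 10, 27, 40, 31, 41]


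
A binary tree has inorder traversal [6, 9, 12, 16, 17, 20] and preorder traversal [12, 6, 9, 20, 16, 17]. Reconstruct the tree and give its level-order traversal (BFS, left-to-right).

Inorder:  [6, 9, 12, 16, 17, 20]
Preorder: [12, 6, 9, 20, 16, 17]
Algorithm: preorder visits root first, so consume preorder in order;
for each root, split the current inorder slice at that value into
left-subtree inorder and right-subtree inorder, then recurse.
Recursive splits:
  root=12; inorder splits into left=[6, 9], right=[16, 17, 20]
  root=6; inorder splits into left=[], right=[9]
  root=9; inorder splits into left=[], right=[]
  root=20; inorder splits into left=[16, 17], right=[]
  root=16; inorder splits into left=[], right=[17]
  root=17; inorder splits into left=[], right=[]
Reconstructed level-order: [12, 6, 20, 9, 16, 17]


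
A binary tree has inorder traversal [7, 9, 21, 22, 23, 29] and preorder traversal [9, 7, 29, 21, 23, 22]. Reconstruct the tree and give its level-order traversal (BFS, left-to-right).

Inorder:  [7, 9, 21, 22, 23, 29]
Preorder: [9, 7, 29, 21, 23, 22]
Algorithm: preorder visits root first, so consume preorder in order;
for each root, split the current inorder slice at that value into
left-subtree inorder and right-subtree inorder, then recurse.
Recursive splits:
  root=9; inorder splits into left=[7], right=[21, 22, 23, 29]
  root=7; inorder splits into left=[], right=[]
  root=29; inorder splits into left=[21, 22, 23], right=[]
  root=21; inorder splits into left=[], right=[22, 23]
  root=23; inorder splits into left=[22], right=[]
  root=22; inorder splits into left=[], right=[]
Reconstructed level-order: [9, 7, 29, 21, 23, 22]


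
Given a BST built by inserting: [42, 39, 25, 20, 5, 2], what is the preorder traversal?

Tree insertion order: [42, 39, 25, 20, 5, 2]
Tree (level-order array): [42, 39, None, 25, None, 20, None, 5, None, 2]
Preorder traversal: [42, 39, 25, 20, 5, 2]


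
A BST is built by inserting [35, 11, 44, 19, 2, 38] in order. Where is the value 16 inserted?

Starting tree (level order): [35, 11, 44, 2, 19, 38]
Insertion path: 35 -> 11 -> 19
Result: insert 16 as left child of 19
Final tree (level order): [35, 11, 44, 2, 19, 38, None, None, None, 16]


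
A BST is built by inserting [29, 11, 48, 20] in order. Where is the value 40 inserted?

Starting tree (level order): [29, 11, 48, None, 20]
Insertion path: 29 -> 48
Result: insert 40 as left child of 48
Final tree (level order): [29, 11, 48, None, 20, 40]


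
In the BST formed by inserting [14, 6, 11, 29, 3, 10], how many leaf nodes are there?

Tree built from: [14, 6, 11, 29, 3, 10]
Tree (level-order array): [14, 6, 29, 3, 11, None, None, None, None, 10]
Rule: A leaf has 0 children.
Per-node child counts:
  node 14: 2 child(ren)
  node 6: 2 child(ren)
  node 3: 0 child(ren)
  node 11: 1 child(ren)
  node 10: 0 child(ren)
  node 29: 0 child(ren)
Matching nodes: [3, 10, 29]
Count of leaf nodes: 3


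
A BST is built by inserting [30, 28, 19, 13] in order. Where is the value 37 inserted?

Starting tree (level order): [30, 28, None, 19, None, 13]
Insertion path: 30
Result: insert 37 as right child of 30
Final tree (level order): [30, 28, 37, 19, None, None, None, 13]


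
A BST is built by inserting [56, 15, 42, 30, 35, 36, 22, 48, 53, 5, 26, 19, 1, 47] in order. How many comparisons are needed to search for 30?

Search path for 30: 56 -> 15 -> 42 -> 30
Found: True
Comparisons: 4


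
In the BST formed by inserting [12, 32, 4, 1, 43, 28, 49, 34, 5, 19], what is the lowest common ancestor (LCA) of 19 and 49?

Tree insertion order: [12, 32, 4, 1, 43, 28, 49, 34, 5, 19]
Tree (level-order array): [12, 4, 32, 1, 5, 28, 43, None, None, None, None, 19, None, 34, 49]
In a BST, the LCA of p=19, q=49 is the first node v on the
root-to-leaf path with p <= v <= q (go left if both < v, right if both > v).
Walk from root:
  at 12: both 19 and 49 > 12, go right
  at 32: 19 <= 32 <= 49, this is the LCA
LCA = 32


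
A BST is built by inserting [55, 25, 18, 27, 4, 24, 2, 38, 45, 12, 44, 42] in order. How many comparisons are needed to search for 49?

Search path for 49: 55 -> 25 -> 27 -> 38 -> 45
Found: False
Comparisons: 5


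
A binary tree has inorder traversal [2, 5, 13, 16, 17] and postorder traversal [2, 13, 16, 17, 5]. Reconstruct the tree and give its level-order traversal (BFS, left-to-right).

Inorder:   [2, 5, 13, 16, 17]
Postorder: [2, 13, 16, 17, 5]
Algorithm: postorder visits root last, so walk postorder right-to-left;
each value is the root of the current inorder slice — split it at that
value, recurse on the right subtree first, then the left.
Recursive splits:
  root=5; inorder splits into left=[2], right=[13, 16, 17]
  root=17; inorder splits into left=[13, 16], right=[]
  root=16; inorder splits into left=[13], right=[]
  root=13; inorder splits into left=[], right=[]
  root=2; inorder splits into left=[], right=[]
Reconstructed level-order: [5, 2, 17, 16, 13]


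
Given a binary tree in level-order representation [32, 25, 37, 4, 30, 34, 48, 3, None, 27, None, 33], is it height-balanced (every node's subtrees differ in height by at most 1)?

Tree (level-order array): [32, 25, 37, 4, 30, 34, 48, 3, None, 27, None, 33]
Definition: a tree is height-balanced if, at every node, |h(left) - h(right)| <= 1 (empty subtree has height -1).
Bottom-up per-node check:
  node 3: h_left=-1, h_right=-1, diff=0 [OK], height=0
  node 4: h_left=0, h_right=-1, diff=1 [OK], height=1
  node 27: h_left=-1, h_right=-1, diff=0 [OK], height=0
  node 30: h_left=0, h_right=-1, diff=1 [OK], height=1
  node 25: h_left=1, h_right=1, diff=0 [OK], height=2
  node 33: h_left=-1, h_right=-1, diff=0 [OK], height=0
  node 34: h_left=0, h_right=-1, diff=1 [OK], height=1
  node 48: h_left=-1, h_right=-1, diff=0 [OK], height=0
  node 37: h_left=1, h_right=0, diff=1 [OK], height=2
  node 32: h_left=2, h_right=2, diff=0 [OK], height=3
All nodes satisfy the balance condition.
Result: Balanced


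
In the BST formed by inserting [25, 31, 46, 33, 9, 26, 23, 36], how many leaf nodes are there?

Tree built from: [25, 31, 46, 33, 9, 26, 23, 36]
Tree (level-order array): [25, 9, 31, None, 23, 26, 46, None, None, None, None, 33, None, None, 36]
Rule: A leaf has 0 children.
Per-node child counts:
  node 25: 2 child(ren)
  node 9: 1 child(ren)
  node 23: 0 child(ren)
  node 31: 2 child(ren)
  node 26: 0 child(ren)
  node 46: 1 child(ren)
  node 33: 1 child(ren)
  node 36: 0 child(ren)
Matching nodes: [23, 26, 36]
Count of leaf nodes: 3


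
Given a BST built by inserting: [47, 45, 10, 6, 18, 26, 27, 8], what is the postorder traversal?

Tree insertion order: [47, 45, 10, 6, 18, 26, 27, 8]
Tree (level-order array): [47, 45, None, 10, None, 6, 18, None, 8, None, 26, None, None, None, 27]
Postorder traversal: [8, 6, 27, 26, 18, 10, 45, 47]


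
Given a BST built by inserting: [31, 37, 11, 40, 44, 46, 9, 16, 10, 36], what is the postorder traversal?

Tree insertion order: [31, 37, 11, 40, 44, 46, 9, 16, 10, 36]
Tree (level-order array): [31, 11, 37, 9, 16, 36, 40, None, 10, None, None, None, None, None, 44, None, None, None, 46]
Postorder traversal: [10, 9, 16, 11, 36, 46, 44, 40, 37, 31]


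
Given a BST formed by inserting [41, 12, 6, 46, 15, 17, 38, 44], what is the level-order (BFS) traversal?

Tree insertion order: [41, 12, 6, 46, 15, 17, 38, 44]
Tree (level-order array): [41, 12, 46, 6, 15, 44, None, None, None, None, 17, None, None, None, 38]
BFS from the root, enqueuing left then right child of each popped node:
  queue [41] -> pop 41, enqueue [12, 46], visited so far: [41]
  queue [12, 46] -> pop 12, enqueue [6, 15], visited so far: [41, 12]
  queue [46, 6, 15] -> pop 46, enqueue [44], visited so far: [41, 12, 46]
  queue [6, 15, 44] -> pop 6, enqueue [none], visited so far: [41, 12, 46, 6]
  queue [15, 44] -> pop 15, enqueue [17], visited so far: [41, 12, 46, 6, 15]
  queue [44, 17] -> pop 44, enqueue [none], visited so far: [41, 12, 46, 6, 15, 44]
  queue [17] -> pop 17, enqueue [38], visited so far: [41, 12, 46, 6, 15, 44, 17]
  queue [38] -> pop 38, enqueue [none], visited so far: [41, 12, 46, 6, 15, 44, 17, 38]
Result: [41, 12, 46, 6, 15, 44, 17, 38]


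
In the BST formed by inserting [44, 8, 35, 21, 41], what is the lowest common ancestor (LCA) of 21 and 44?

Tree insertion order: [44, 8, 35, 21, 41]
Tree (level-order array): [44, 8, None, None, 35, 21, 41]
In a BST, the LCA of p=21, q=44 is the first node v on the
root-to-leaf path with p <= v <= q (go left if both < v, right if both > v).
Walk from root:
  at 44: 21 <= 44 <= 44, this is the LCA
LCA = 44


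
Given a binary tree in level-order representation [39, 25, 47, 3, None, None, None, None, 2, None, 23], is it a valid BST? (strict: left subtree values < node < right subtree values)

Level-order array: [39, 25, 47, 3, None, None, None, None, 2, None, 23]
Validate using subtree bounds (lo, hi): at each node, require lo < value < hi,
then recurse left with hi=value and right with lo=value.
Preorder trace (stopping at first violation):
  at node 39 with bounds (-inf, +inf): OK
  at node 25 with bounds (-inf, 39): OK
  at node 3 with bounds (-inf, 25): OK
  at node 2 with bounds (3, 25): VIOLATION
Node 2 violates its bound: not (3 < 2 < 25).
Result: Not a valid BST


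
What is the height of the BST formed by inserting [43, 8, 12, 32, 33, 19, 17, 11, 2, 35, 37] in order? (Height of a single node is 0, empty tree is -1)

Insertion order: [43, 8, 12, 32, 33, 19, 17, 11, 2, 35, 37]
Tree (level-order array): [43, 8, None, 2, 12, None, None, 11, 32, None, None, 19, 33, 17, None, None, 35, None, None, None, 37]
Compute height bottom-up (empty subtree = -1):
  height(2) = 1 + max(-1, -1) = 0
  height(11) = 1 + max(-1, -1) = 0
  height(17) = 1 + max(-1, -1) = 0
  height(19) = 1 + max(0, -1) = 1
  height(37) = 1 + max(-1, -1) = 0
  height(35) = 1 + max(-1, 0) = 1
  height(33) = 1 + max(-1, 1) = 2
  height(32) = 1 + max(1, 2) = 3
  height(12) = 1 + max(0, 3) = 4
  height(8) = 1 + max(0, 4) = 5
  height(43) = 1 + max(5, -1) = 6
Height = 6


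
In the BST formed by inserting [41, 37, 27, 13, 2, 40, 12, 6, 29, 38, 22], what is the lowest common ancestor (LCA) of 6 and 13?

Tree insertion order: [41, 37, 27, 13, 2, 40, 12, 6, 29, 38, 22]
Tree (level-order array): [41, 37, None, 27, 40, 13, 29, 38, None, 2, 22, None, None, None, None, None, 12, None, None, 6]
In a BST, the LCA of p=6, q=13 is the first node v on the
root-to-leaf path with p <= v <= q (go left if both < v, right if both > v).
Walk from root:
  at 41: both 6 and 13 < 41, go left
  at 37: both 6 and 13 < 37, go left
  at 27: both 6 and 13 < 27, go left
  at 13: 6 <= 13 <= 13, this is the LCA
LCA = 13


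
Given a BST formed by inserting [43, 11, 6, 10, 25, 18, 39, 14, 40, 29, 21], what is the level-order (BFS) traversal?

Tree insertion order: [43, 11, 6, 10, 25, 18, 39, 14, 40, 29, 21]
Tree (level-order array): [43, 11, None, 6, 25, None, 10, 18, 39, None, None, 14, 21, 29, 40]
BFS from the root, enqueuing left then right child of each popped node:
  queue [43] -> pop 43, enqueue [11], visited so far: [43]
  queue [11] -> pop 11, enqueue [6, 25], visited so far: [43, 11]
  queue [6, 25] -> pop 6, enqueue [10], visited so far: [43, 11, 6]
  queue [25, 10] -> pop 25, enqueue [18, 39], visited so far: [43, 11, 6, 25]
  queue [10, 18, 39] -> pop 10, enqueue [none], visited so far: [43, 11, 6, 25, 10]
  queue [18, 39] -> pop 18, enqueue [14, 21], visited so far: [43, 11, 6, 25, 10, 18]
  queue [39, 14, 21] -> pop 39, enqueue [29, 40], visited so far: [43, 11, 6, 25, 10, 18, 39]
  queue [14, 21, 29, 40] -> pop 14, enqueue [none], visited so far: [43, 11, 6, 25, 10, 18, 39, 14]
  queue [21, 29, 40] -> pop 21, enqueue [none], visited so far: [43, 11, 6, 25, 10, 18, 39, 14, 21]
  queue [29, 40] -> pop 29, enqueue [none], visited so far: [43, 11, 6, 25, 10, 18, 39, 14, 21, 29]
  queue [40] -> pop 40, enqueue [none], visited so far: [43, 11, 6, 25, 10, 18, 39, 14, 21, 29, 40]
Result: [43, 11, 6, 25, 10, 18, 39, 14, 21, 29, 40]


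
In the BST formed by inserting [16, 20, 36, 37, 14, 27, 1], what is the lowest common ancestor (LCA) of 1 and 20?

Tree insertion order: [16, 20, 36, 37, 14, 27, 1]
Tree (level-order array): [16, 14, 20, 1, None, None, 36, None, None, 27, 37]
In a BST, the LCA of p=1, q=20 is the first node v on the
root-to-leaf path with p <= v <= q (go left if both < v, right if both > v).
Walk from root:
  at 16: 1 <= 16 <= 20, this is the LCA
LCA = 16


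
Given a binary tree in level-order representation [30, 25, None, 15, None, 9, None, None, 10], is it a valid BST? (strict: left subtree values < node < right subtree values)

Level-order array: [30, 25, None, 15, None, 9, None, None, 10]
Validate using subtree bounds (lo, hi): at each node, require lo < value < hi,
then recurse left with hi=value and right with lo=value.
Preorder trace (stopping at first violation):
  at node 30 with bounds (-inf, +inf): OK
  at node 25 with bounds (-inf, 30): OK
  at node 15 with bounds (-inf, 25): OK
  at node 9 with bounds (-inf, 15): OK
  at node 10 with bounds (9, 15): OK
No violation found at any node.
Result: Valid BST


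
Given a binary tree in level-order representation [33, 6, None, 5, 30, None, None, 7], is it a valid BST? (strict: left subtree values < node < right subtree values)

Level-order array: [33, 6, None, 5, 30, None, None, 7]
Validate using subtree bounds (lo, hi): at each node, require lo < value < hi,
then recurse left with hi=value and right with lo=value.
Preorder trace (stopping at first violation):
  at node 33 with bounds (-inf, +inf): OK
  at node 6 with bounds (-inf, 33): OK
  at node 5 with bounds (-inf, 6): OK
  at node 30 with bounds (6, 33): OK
  at node 7 with bounds (6, 30): OK
No violation found at any node.
Result: Valid BST


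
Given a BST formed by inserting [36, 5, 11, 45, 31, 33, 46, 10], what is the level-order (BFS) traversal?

Tree insertion order: [36, 5, 11, 45, 31, 33, 46, 10]
Tree (level-order array): [36, 5, 45, None, 11, None, 46, 10, 31, None, None, None, None, None, 33]
BFS from the root, enqueuing left then right child of each popped node:
  queue [36] -> pop 36, enqueue [5, 45], visited so far: [36]
  queue [5, 45] -> pop 5, enqueue [11], visited so far: [36, 5]
  queue [45, 11] -> pop 45, enqueue [46], visited so far: [36, 5, 45]
  queue [11, 46] -> pop 11, enqueue [10, 31], visited so far: [36, 5, 45, 11]
  queue [46, 10, 31] -> pop 46, enqueue [none], visited so far: [36, 5, 45, 11, 46]
  queue [10, 31] -> pop 10, enqueue [none], visited so far: [36, 5, 45, 11, 46, 10]
  queue [31] -> pop 31, enqueue [33], visited so far: [36, 5, 45, 11, 46, 10, 31]
  queue [33] -> pop 33, enqueue [none], visited so far: [36, 5, 45, 11, 46, 10, 31, 33]
Result: [36, 5, 45, 11, 46, 10, 31, 33]


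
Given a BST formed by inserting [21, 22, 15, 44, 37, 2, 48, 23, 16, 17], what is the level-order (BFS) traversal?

Tree insertion order: [21, 22, 15, 44, 37, 2, 48, 23, 16, 17]
Tree (level-order array): [21, 15, 22, 2, 16, None, 44, None, None, None, 17, 37, 48, None, None, 23]
BFS from the root, enqueuing left then right child of each popped node:
  queue [21] -> pop 21, enqueue [15, 22], visited so far: [21]
  queue [15, 22] -> pop 15, enqueue [2, 16], visited so far: [21, 15]
  queue [22, 2, 16] -> pop 22, enqueue [44], visited so far: [21, 15, 22]
  queue [2, 16, 44] -> pop 2, enqueue [none], visited so far: [21, 15, 22, 2]
  queue [16, 44] -> pop 16, enqueue [17], visited so far: [21, 15, 22, 2, 16]
  queue [44, 17] -> pop 44, enqueue [37, 48], visited so far: [21, 15, 22, 2, 16, 44]
  queue [17, 37, 48] -> pop 17, enqueue [none], visited so far: [21, 15, 22, 2, 16, 44, 17]
  queue [37, 48] -> pop 37, enqueue [23], visited so far: [21, 15, 22, 2, 16, 44, 17, 37]
  queue [48, 23] -> pop 48, enqueue [none], visited so far: [21, 15, 22, 2, 16, 44, 17, 37, 48]
  queue [23] -> pop 23, enqueue [none], visited so far: [21, 15, 22, 2, 16, 44, 17, 37, 48, 23]
Result: [21, 15, 22, 2, 16, 44, 17, 37, 48, 23]


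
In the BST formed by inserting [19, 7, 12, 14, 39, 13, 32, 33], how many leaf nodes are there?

Tree built from: [19, 7, 12, 14, 39, 13, 32, 33]
Tree (level-order array): [19, 7, 39, None, 12, 32, None, None, 14, None, 33, 13]
Rule: A leaf has 0 children.
Per-node child counts:
  node 19: 2 child(ren)
  node 7: 1 child(ren)
  node 12: 1 child(ren)
  node 14: 1 child(ren)
  node 13: 0 child(ren)
  node 39: 1 child(ren)
  node 32: 1 child(ren)
  node 33: 0 child(ren)
Matching nodes: [13, 33]
Count of leaf nodes: 2
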